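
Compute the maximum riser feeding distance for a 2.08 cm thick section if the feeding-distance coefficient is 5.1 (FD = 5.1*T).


Formula: FD = 5.1 * T  (riser feeding-distance rule)
FD = 5.1 * 2.08 cm = 10.6080 cm

10.6080 cm


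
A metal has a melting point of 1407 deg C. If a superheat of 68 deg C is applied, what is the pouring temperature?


Formula: T_pour = T_melt + Superheat
T_pour = 1407 + 68 = 1475 deg C


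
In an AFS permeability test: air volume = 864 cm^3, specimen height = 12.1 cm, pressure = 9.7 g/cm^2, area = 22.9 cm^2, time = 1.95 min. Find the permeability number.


Formula: Permeability Number P = (V * H) / (p * A * t)
Numerator: V * H = 864 * 12.1 = 10454.4
Denominator: p * A * t = 9.7 * 22.9 * 1.95 = 433.1535
P = 10454.4 / 433.1535 = 24.1356

24.1356


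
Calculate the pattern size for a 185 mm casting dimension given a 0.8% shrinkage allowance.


Formula: L_pattern = L_casting * (1 + shrinkage_rate/100)
Shrinkage factor = 1 + 0.8/100 = 1.008
L_pattern = 185 mm * 1.008 = 186.4800 mm

Answer: 186.4800 mm


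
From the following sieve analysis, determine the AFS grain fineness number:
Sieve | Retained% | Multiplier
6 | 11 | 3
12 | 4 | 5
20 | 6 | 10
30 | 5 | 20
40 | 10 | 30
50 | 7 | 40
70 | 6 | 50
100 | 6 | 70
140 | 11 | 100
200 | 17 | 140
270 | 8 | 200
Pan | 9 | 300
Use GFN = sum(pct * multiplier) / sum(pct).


Formula: GFN = sum(pct * multiplier) / sum(pct)
sum(pct * multiplier) = 9293
sum(pct) = 100
GFN = 9293 / 100 = 92.93

92.93


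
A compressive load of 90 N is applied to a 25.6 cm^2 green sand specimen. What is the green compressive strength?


Formula: Compressive Strength = Force / Area
Strength = 90 N / 25.6 cm^2 = 3.5156 N/cm^2

Answer: 3.5156 N/cm^2


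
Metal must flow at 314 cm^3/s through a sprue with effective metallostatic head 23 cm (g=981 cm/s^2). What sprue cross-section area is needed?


Formula: v = sqrt(2*g*h), A = Q/v
Velocity: v = sqrt(2 * 981 * 23) = sqrt(45126) = 212.4288 cm/s
Sprue area: A = Q / v = 314 / 212.4288 = 1.4781 cm^2


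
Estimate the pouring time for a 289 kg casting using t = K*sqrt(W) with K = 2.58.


Formula: t = K * sqrt(W)
sqrt(W) = sqrt(289) = 17.00000
t = 2.58 * 17.00000 = 43.8600 s

43.8600 s


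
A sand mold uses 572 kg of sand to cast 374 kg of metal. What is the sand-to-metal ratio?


Formula: Sand-to-Metal Ratio = W_sand / W_metal
Ratio = 572 kg / 374 kg = 1.5294

Answer: 1.5294


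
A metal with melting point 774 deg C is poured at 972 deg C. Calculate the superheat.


Formula: Superheat = T_pour - T_melt
Superheat = 972 - 774 = 198 deg C

Answer: 198 deg C


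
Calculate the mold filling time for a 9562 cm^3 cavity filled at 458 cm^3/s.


Formula: t_fill = V_mold / Q_flow
t = 9562 cm^3 / 458 cm^3/s = 20.8777 s


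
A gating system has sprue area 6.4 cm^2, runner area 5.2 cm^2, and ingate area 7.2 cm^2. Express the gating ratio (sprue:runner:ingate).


Sprue:Runner:Ingate = 1 : 5.2/6.4 : 7.2/6.4 = 1:0.81:1.13

Answer: 1:0.81:1.13


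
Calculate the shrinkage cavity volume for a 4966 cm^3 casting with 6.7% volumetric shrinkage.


Formula: V_shrink = V_casting * shrinkage_pct / 100
V_shrink = 4966 cm^3 * 6.7 / 100 = 332.7220 cm^3


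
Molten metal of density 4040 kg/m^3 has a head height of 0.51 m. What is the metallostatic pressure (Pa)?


Formula: P = rho * g * h
rho * g = 4040 * 9.81 = 39632.4 N/m^3
P = 39632.4 * 0.51 = 20212.5240 Pa

Final answer: 20212.5240 Pa


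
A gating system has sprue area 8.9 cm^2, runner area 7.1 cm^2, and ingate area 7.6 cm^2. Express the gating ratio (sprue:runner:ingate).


Sprue:Runner:Ingate = 1 : 7.1/8.9 : 7.6/8.9 = 1:0.80:0.85

Answer: 1:0.80:0.85


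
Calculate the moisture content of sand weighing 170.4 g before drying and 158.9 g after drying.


Formula: MC = (W_wet - W_dry) / W_wet * 100
Water mass = 170.4 - 158.9 = 11.5 g
MC = 11.5 / 170.4 * 100 = 6.7488%

Answer: 6.7488%


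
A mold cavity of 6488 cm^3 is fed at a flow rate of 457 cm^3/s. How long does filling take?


Formula: t_fill = V_mold / Q_flow
t = 6488 cm^3 / 457 cm^3/s = 14.1969 s


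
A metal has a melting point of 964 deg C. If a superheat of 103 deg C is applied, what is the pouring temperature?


Formula: T_pour = T_melt + Superheat
T_pour = 964 + 103 = 1067 deg C


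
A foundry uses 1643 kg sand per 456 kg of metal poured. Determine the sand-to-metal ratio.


Formula: Sand-to-Metal Ratio = W_sand / W_metal
Ratio = 1643 kg / 456 kg = 3.6031

Answer: 3.6031


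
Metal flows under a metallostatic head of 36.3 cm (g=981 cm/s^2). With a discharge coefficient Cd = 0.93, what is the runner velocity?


Formula: v = Cd * sqrt(2 * g * h)  (Torricelli with discharge coefficient)
2*g*h = 2 * 981 * 36.3 = 71220.6 cm^2/s^2
sqrt(71220.6) = 266.87188 cm/s
v = 0.93 * 266.87188 = 248.1908 cm/s

Final answer: 248.1908 cm/s


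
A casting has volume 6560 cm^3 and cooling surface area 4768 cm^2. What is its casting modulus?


Formula: Casting Modulus M = V / A
M = 6560 cm^3 / 4768 cm^2 = 1.3758 cm

Final answer: 1.3758 cm


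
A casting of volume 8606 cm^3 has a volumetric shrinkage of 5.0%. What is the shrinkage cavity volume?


Formula: V_shrink = V_casting * shrinkage_pct / 100
V_shrink = 8606 cm^3 * 5.0 / 100 = 430.3000 cm^3


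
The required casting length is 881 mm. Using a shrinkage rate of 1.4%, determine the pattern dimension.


Formula: L_pattern = L_casting * (1 + shrinkage_rate/100)
Shrinkage factor = 1 + 1.4/100 = 1.014
L_pattern = 881 mm * 1.014 = 893.3340 mm

893.3340 mm


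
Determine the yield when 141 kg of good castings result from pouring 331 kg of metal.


Formula: Casting Yield = (W_good / W_total) * 100
Yield = (141 kg / 331 kg) * 100 = 42.5982%

42.5982%


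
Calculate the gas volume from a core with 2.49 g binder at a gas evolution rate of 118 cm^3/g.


Formula: V_gas = W_binder * gas_evolution_rate
V = 2.49 g * 118 cm^3/g = 293.8200 cm^3


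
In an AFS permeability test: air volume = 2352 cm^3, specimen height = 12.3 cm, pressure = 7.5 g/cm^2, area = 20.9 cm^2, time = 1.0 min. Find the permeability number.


Formula: Permeability Number P = (V * H) / (p * A * t)
Numerator: V * H = 2352 * 12.3 = 28929.6
Denominator: p * A * t = 7.5 * 20.9 * 1.0 = 156.75
P = 28929.6 / 156.75 = 184.5589

184.5589


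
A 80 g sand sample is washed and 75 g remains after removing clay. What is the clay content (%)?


Formula: Clay% = (W_total - W_washed) / W_total * 100
Clay mass = 80 - 75 = 5 g
Clay% = 5 / 80 * 100 = 6.2500%

6.2500%


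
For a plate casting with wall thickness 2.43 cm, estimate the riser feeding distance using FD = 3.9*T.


Formula: FD = 3.9 * T  (riser feeding-distance rule)
FD = 3.9 * 2.43 cm = 9.4770 cm

Final answer: 9.4770 cm


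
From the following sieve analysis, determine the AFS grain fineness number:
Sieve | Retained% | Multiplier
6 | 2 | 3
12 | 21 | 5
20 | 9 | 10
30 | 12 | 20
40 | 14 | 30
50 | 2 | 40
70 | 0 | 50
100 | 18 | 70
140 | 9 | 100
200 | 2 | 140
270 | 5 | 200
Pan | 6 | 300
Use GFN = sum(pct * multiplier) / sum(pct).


Formula: GFN = sum(pct * multiplier) / sum(pct)
sum(pct * multiplier) = 6181
sum(pct) = 100
GFN = 6181 / 100 = 61.81

Answer: 61.81


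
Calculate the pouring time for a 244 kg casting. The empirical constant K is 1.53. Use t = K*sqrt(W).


Formula: t = K * sqrt(W)
sqrt(W) = sqrt(244) = 15.62050
t = 1.53 * 15.62050 = 23.8994 s

Final answer: 23.8994 s


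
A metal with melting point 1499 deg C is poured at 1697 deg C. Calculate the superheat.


Formula: Superheat = T_pour - T_melt
Superheat = 1697 - 1499 = 198 deg C

Answer: 198 deg C


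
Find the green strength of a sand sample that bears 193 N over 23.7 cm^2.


Formula: Compressive Strength = Force / Area
Strength = 193 N / 23.7 cm^2 = 8.1435 N/cm^2

Final answer: 8.1435 N/cm^2


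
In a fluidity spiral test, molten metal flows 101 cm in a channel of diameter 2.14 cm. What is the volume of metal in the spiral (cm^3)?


Formula: V = pi * (d/2)^2 * L  (cylinder volume)
Radius = 2.14/2 = 1.07 cm
V = pi * 1.07^2 * 101 = 363.2778 cm^3

363.2778 cm^3


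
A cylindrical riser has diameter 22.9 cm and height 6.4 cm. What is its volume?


Formula: V = pi * (D/2)^2 * H  (cylinder volume)
Radius = D/2 = 22.9/2 = 11.45 cm
V = pi * 11.45^2 * 6.4 = 2635.9722 cm^3

Final answer: 2635.9722 cm^3


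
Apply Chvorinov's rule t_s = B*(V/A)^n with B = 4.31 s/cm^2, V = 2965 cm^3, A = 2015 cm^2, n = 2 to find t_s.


Formula: t_s = B * (V/A)^n  (Chvorinov's rule, n=2)
Modulus M = V/A = 2965/2015 = 1.471464 cm
M^2 = 1.471464^2 = 2.165206 cm^2
t_s = 4.31 * 2.165206 = 9.3320 s

Answer: 9.3320 s


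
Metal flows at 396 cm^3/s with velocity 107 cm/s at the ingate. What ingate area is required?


Formula: A_ingate = Q / v  (continuity equation)
A = 396 cm^3/s / 107 cm/s = 3.7009 cm^2


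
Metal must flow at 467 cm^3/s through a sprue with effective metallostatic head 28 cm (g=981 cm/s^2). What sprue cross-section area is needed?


Formula: v = sqrt(2*g*h), A = Q/v
Velocity: v = sqrt(2 * 981 * 28) = sqrt(54936) = 234.3843 cm/s
Sprue area: A = Q / v = 467 / 234.3843 = 1.9925 cm^2


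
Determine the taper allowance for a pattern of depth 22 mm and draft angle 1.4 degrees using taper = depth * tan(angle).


Formula: taper = depth * tan(draft_angle)
tan(1.4 deg) = 0.0244395
taper = 22 mm * 0.0244395 = 0.5377 mm

Answer: 0.5377 mm


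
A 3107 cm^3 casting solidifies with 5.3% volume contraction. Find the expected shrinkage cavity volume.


Formula: V_shrink = V_casting * shrinkage_pct / 100
V_shrink = 3107 cm^3 * 5.3 / 100 = 164.6710 cm^3


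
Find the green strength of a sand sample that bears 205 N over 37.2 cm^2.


Formula: Compressive Strength = Force / Area
Strength = 205 N / 37.2 cm^2 = 5.5108 N/cm^2

Answer: 5.5108 N/cm^2


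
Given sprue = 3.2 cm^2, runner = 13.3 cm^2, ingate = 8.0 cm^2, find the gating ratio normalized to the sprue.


Sprue:Runner:Ingate = 1 : 13.3/3.2 : 8.0/3.2 = 1:4.16:2.50


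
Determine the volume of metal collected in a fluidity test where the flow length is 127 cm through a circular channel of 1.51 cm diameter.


Formula: V = pi * (d/2)^2 * L  (cylinder volume)
Radius = 1.51/2 = 0.755 cm
V = pi * 0.755^2 * 127 = 227.4299 cm^3

Answer: 227.4299 cm^3


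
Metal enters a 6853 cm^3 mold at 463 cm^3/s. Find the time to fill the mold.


Formula: t_fill = V_mold / Q_flow
t = 6853 cm^3 / 463 cm^3/s = 14.8013 s

14.8013 s


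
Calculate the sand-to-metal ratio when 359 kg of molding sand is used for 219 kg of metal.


Formula: Sand-to-Metal Ratio = W_sand / W_metal
Ratio = 359 kg / 219 kg = 1.6393


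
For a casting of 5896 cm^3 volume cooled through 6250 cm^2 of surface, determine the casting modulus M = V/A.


Formula: Casting Modulus M = V / A
M = 5896 cm^3 / 6250 cm^2 = 0.9434 cm


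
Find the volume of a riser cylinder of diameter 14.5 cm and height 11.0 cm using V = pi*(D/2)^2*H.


Formula: V = pi * (D/2)^2 * H  (cylinder volume)
Radius = D/2 = 14.5/2 = 7.25 cm
V = pi * 7.25^2 * 11.0 = 1816.4296 cm^3


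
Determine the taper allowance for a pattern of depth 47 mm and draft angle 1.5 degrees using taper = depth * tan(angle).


Formula: taper = depth * tan(draft_angle)
tan(1.5 deg) = 0.0261859
taper = 47 mm * 0.0261859 = 1.2307 mm

Final answer: 1.2307 mm


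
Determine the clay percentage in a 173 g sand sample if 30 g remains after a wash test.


Formula: Clay% = (W_total - W_washed) / W_total * 100
Clay mass = 173 - 30 = 143 g
Clay% = 143 / 173 * 100 = 82.6590%


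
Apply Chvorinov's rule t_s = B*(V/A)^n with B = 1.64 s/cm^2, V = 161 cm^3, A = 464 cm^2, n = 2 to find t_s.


Formula: t_s = B * (V/A)^n  (Chvorinov's rule, n=2)
Modulus M = V/A = 161/464 = 0.346983 cm
M^2 = 0.346983^2 = 0.120397 cm^2
t_s = 1.64 * 0.120397 = 0.1975 s

Final answer: 0.1975 s


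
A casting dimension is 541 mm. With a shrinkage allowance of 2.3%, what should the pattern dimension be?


Formula: L_pattern = L_casting * (1 + shrinkage_rate/100)
Shrinkage factor = 1 + 2.3/100 = 1.023
L_pattern = 541 mm * 1.023 = 553.4430 mm

Answer: 553.4430 mm


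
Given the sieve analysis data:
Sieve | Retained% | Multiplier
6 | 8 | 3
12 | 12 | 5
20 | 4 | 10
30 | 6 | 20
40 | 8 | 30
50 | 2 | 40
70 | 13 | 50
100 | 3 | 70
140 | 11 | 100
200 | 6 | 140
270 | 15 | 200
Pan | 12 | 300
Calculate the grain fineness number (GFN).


Formula: GFN = sum(pct * multiplier) / sum(pct)
sum(pct * multiplier) = 9964
sum(pct) = 100
GFN = 9964 / 100 = 99.64


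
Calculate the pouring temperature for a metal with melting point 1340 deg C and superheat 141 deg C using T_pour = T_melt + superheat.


Formula: T_pour = T_melt + Superheat
T_pour = 1340 + 141 = 1481 deg C

Final answer: 1481 deg C


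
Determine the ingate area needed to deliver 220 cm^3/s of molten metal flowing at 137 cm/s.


Formula: A_ingate = Q / v  (continuity equation)
A = 220 cm^3/s / 137 cm/s = 1.6058 cm^2

Final answer: 1.6058 cm^2


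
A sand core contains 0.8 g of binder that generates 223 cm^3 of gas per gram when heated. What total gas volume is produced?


Formula: V_gas = W_binder * gas_evolution_rate
V = 0.8 g * 223 cm^3/g = 178.4000 cm^3

178.4000 cm^3


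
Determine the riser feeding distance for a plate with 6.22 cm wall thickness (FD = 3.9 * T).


Formula: FD = 3.9 * T  (riser feeding-distance rule)
FD = 3.9 * 6.22 cm = 24.2580 cm

Answer: 24.2580 cm


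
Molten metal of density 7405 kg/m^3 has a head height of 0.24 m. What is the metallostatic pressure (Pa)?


Formula: P = rho * g * h
rho * g = 7405 * 9.81 = 72643.05 N/m^3
P = 72643.05 * 0.24 = 17434.3320 Pa

Answer: 17434.3320 Pa


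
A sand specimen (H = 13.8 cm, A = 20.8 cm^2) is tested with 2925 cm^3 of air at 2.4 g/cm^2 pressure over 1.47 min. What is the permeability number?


Formula: Permeability Number P = (V * H) / (p * A * t)
Numerator: V * H = 2925 * 13.8 = 40365.0
Denominator: p * A * t = 2.4 * 20.8 * 1.47 = 73.3824
P = 40365.0 / 73.3824 = 550.0638

Final answer: 550.0638


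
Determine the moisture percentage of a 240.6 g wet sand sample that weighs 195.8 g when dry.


Formula: MC = (W_wet - W_dry) / W_wet * 100
Water mass = 240.6 - 195.8 = 44.8 g
MC = 44.8 / 240.6 * 100 = 18.6201%

Answer: 18.6201%


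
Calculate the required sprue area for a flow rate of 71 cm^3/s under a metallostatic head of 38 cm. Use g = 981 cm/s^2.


Formula: v = sqrt(2*g*h), A = Q/v
Velocity: v = sqrt(2 * 981 * 38) = sqrt(74556) = 273.0494 cm/s
Sprue area: A = Q / v = 71 / 273.0494 = 0.2600 cm^2

0.2600 cm^2


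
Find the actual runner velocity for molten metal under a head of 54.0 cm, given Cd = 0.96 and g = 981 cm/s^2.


Formula: v = Cd * sqrt(2 * g * h)  (Torricelli with discharge coefficient)
2*g*h = 2 * 981 * 54.0 = 105948.0 cm^2/s^2
sqrt(105948.0) = 325.49654 cm/s
v = 0.96 * 325.49654 = 312.4767 cm/s

Final answer: 312.4767 cm/s


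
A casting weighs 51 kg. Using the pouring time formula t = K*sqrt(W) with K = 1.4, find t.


Formula: t = K * sqrt(W)
sqrt(W) = sqrt(51) = 7.14143
t = 1.4 * 7.14143 = 9.9980 s

Final answer: 9.9980 s


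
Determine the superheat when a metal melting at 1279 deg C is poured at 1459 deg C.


Formula: Superheat = T_pour - T_melt
Superheat = 1459 - 1279 = 180 deg C


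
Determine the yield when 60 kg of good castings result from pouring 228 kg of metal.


Formula: Casting Yield = (W_good / W_total) * 100
Yield = (60 kg / 228 kg) * 100 = 26.3158%

Answer: 26.3158%


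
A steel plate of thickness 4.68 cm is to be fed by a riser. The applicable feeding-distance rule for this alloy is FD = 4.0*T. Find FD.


Formula: FD = 4.0 * T  (riser feeding-distance rule)
FD = 4.0 * 4.68 cm = 18.7200 cm


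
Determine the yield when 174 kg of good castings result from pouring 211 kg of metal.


Formula: Casting Yield = (W_good / W_total) * 100
Yield = (174 kg / 211 kg) * 100 = 82.4645%

Final answer: 82.4645%


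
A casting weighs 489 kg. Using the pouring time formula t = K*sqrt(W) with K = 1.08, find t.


Formula: t = K * sqrt(W)
sqrt(W) = sqrt(489) = 22.11334
t = 1.08 * 22.11334 = 23.8824 s


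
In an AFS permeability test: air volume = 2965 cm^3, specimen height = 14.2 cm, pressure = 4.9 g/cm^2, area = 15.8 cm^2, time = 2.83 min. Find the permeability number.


Formula: Permeability Number P = (V * H) / (p * A * t)
Numerator: V * H = 2965 * 14.2 = 42103.0
Denominator: p * A * t = 4.9 * 15.8 * 2.83 = 219.0986
P = 42103.0 / 219.0986 = 192.1646

Answer: 192.1646


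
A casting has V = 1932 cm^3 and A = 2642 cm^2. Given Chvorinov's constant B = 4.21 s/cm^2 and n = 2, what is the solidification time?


Formula: t_s = B * (V/A)^n  (Chvorinov's rule, n=2)
Modulus M = V/A = 1932/2642 = 0.731264 cm
M^2 = 0.731264^2 = 0.534747 cm^2
t_s = 4.21 * 0.534747 = 2.2513 s

2.2513 s


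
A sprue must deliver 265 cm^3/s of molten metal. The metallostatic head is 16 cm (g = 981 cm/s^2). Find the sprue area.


Formula: v = sqrt(2*g*h), A = Q/v
Velocity: v = sqrt(2 * 981 * 16) = sqrt(31392) = 177.1779 cm/s
Sprue area: A = Q / v = 265 / 177.1779 = 1.4957 cm^2

Answer: 1.4957 cm^2


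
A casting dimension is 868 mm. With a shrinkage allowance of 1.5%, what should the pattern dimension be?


Formula: L_pattern = L_casting * (1 + shrinkage_rate/100)
Shrinkage factor = 1 + 1.5/100 = 1.015
L_pattern = 868 mm * 1.015 = 881.0200 mm

Final answer: 881.0200 mm


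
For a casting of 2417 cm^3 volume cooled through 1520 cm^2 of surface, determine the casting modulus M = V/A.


Formula: Casting Modulus M = V / A
M = 2417 cm^3 / 1520 cm^2 = 1.5901 cm

Answer: 1.5901 cm


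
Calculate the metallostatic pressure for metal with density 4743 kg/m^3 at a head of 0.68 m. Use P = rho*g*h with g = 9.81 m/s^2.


Formula: P = rho * g * h
rho * g = 4743 * 9.81 = 46528.83 N/m^3
P = 46528.83 * 0.68 = 31639.6044 Pa

31639.6044 Pa


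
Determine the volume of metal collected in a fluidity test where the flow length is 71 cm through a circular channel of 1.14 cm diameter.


Formula: V = pi * (d/2)^2 * L  (cylinder volume)
Radius = 1.14/2 = 0.57 cm
V = pi * 0.57^2 * 71 = 72.4699 cm^3


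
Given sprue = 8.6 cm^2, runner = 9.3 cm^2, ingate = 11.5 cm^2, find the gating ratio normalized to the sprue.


Sprue:Runner:Ingate = 1 : 9.3/8.6 : 11.5/8.6 = 1:1.08:1.34

Answer: 1:1.08:1.34


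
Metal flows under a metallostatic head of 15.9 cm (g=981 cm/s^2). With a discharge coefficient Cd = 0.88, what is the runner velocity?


Formula: v = Cd * sqrt(2 * g * h)  (Torricelli with discharge coefficient)
2*g*h = 2 * 981 * 15.9 = 31195.8 cm^2/s^2
sqrt(31195.8) = 176.62333 cm/s
v = 0.88 * 176.62333 = 155.4285 cm/s

155.4285 cm/s


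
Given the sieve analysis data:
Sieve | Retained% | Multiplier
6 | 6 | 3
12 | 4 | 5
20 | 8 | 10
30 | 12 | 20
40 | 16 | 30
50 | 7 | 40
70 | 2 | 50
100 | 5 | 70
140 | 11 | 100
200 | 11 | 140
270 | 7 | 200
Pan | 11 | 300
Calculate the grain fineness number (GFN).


Formula: GFN = sum(pct * multiplier) / sum(pct)
sum(pct * multiplier) = 8908
sum(pct) = 100
GFN = 8908 / 100 = 89.08

Final answer: 89.08


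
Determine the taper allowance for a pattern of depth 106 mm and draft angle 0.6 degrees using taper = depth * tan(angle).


Formula: taper = depth * tan(draft_angle)
tan(0.6 deg) = 0.0104724
taper = 106 mm * 0.0104724 = 1.1101 mm


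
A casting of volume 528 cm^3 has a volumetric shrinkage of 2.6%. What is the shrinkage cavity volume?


Formula: V_shrink = V_casting * shrinkage_pct / 100
V_shrink = 528 cm^3 * 2.6 / 100 = 13.7280 cm^3

13.7280 cm^3


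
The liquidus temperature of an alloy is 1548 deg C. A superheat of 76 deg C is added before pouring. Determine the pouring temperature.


Formula: T_pour = T_melt + Superheat
T_pour = 1548 + 76 = 1624 deg C


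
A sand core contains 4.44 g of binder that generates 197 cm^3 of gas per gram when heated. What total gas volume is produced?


Formula: V_gas = W_binder * gas_evolution_rate
V = 4.44 g * 197 cm^3/g = 874.6800 cm^3

874.6800 cm^3


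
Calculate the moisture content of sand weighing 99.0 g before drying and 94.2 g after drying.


Formula: MC = (W_wet - W_dry) / W_wet * 100
Water mass = 99.0 - 94.2 = 4.8 g
MC = 4.8 / 99.0 * 100 = 4.8485%


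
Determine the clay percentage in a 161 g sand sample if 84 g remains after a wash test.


Formula: Clay% = (W_total - W_washed) / W_total * 100
Clay mass = 161 - 84 = 77 g
Clay% = 77 / 161 * 100 = 47.8261%

Answer: 47.8261%


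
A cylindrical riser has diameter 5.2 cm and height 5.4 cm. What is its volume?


Formula: V = pi * (D/2)^2 * H  (cylinder volume)
Radius = D/2 = 5.2/2 = 2.6 cm
V = pi * 2.6^2 * 5.4 = 114.6807 cm^3

Answer: 114.6807 cm^3


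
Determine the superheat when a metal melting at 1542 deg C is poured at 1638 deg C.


Formula: Superheat = T_pour - T_melt
Superheat = 1638 - 1542 = 96 deg C

Answer: 96 deg C


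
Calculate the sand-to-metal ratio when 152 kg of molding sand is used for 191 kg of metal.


Formula: Sand-to-Metal Ratio = W_sand / W_metal
Ratio = 152 kg / 191 kg = 0.7958

Answer: 0.7958


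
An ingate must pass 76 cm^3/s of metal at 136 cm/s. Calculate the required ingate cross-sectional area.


Formula: A_ingate = Q / v  (continuity equation)
A = 76 cm^3/s / 136 cm/s = 0.5588 cm^2

Answer: 0.5588 cm^2


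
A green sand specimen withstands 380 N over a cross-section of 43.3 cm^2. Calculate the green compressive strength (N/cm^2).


Formula: Compressive Strength = Force / Area
Strength = 380 N / 43.3 cm^2 = 8.7760 N/cm^2

Answer: 8.7760 N/cm^2


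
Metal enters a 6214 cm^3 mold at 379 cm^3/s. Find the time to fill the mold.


Formula: t_fill = V_mold / Q_flow
t = 6214 cm^3 / 379 cm^3/s = 16.3958 s


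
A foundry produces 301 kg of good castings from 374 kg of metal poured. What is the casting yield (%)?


Formula: Casting Yield = (W_good / W_total) * 100
Yield = (301 kg / 374 kg) * 100 = 80.4813%

Answer: 80.4813%


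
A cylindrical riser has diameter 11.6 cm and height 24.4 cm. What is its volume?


Formula: V = pi * (D/2)^2 * H  (cylinder volume)
Radius = D/2 = 11.6/2 = 5.8 cm
V = pi * 5.8^2 * 24.4 = 2578.6695 cm^3


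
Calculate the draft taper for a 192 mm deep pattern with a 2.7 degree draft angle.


Formula: taper = depth * tan(draft_angle)
tan(2.7 deg) = 0.0471588
taper = 192 mm * 0.0471588 = 9.0545 mm

Final answer: 9.0545 mm


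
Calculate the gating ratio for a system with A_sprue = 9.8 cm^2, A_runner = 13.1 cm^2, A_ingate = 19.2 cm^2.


Sprue:Runner:Ingate = 1 : 13.1/9.8 : 19.2/9.8 = 1:1.34:1.96


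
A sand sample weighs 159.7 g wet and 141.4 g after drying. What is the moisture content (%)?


Formula: MC = (W_wet - W_dry) / W_wet * 100
Water mass = 159.7 - 141.4 = 18.3 g
MC = 18.3 / 159.7 * 100 = 11.4590%


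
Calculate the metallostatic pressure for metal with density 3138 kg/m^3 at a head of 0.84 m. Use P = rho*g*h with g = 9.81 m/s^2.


Formula: P = rho * g * h
rho * g = 3138 * 9.81 = 30783.78 N/m^3
P = 30783.78 * 0.84 = 25858.3752 Pa


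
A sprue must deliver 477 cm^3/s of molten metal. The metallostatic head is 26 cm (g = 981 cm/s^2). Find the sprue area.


Formula: v = sqrt(2*g*h), A = Q/v
Velocity: v = sqrt(2 * 981 * 26) = sqrt(51012) = 225.8584 cm/s
Sprue area: A = Q / v = 477 / 225.8584 = 2.1119 cm^2

2.1119 cm^2


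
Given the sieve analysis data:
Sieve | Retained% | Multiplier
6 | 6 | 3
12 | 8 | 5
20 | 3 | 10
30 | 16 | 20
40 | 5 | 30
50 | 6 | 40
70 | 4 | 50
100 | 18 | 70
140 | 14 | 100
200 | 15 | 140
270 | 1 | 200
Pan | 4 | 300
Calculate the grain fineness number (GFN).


Formula: GFN = sum(pct * multiplier) / sum(pct)
sum(pct * multiplier) = 7158
sum(pct) = 100
GFN = 7158 / 100 = 71.58


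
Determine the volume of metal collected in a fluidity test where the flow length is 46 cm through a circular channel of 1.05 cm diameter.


Formula: V = pi * (d/2)^2 * L  (cylinder volume)
Radius = 1.05/2 = 0.525 cm
V = pi * 0.525^2 * 46 = 39.8315 cm^3

Final answer: 39.8315 cm^3


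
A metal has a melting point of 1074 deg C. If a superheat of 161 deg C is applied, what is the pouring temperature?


Formula: T_pour = T_melt + Superheat
T_pour = 1074 + 161 = 1235 deg C

Answer: 1235 deg C


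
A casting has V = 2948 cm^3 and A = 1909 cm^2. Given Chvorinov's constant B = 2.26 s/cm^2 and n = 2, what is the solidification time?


Formula: t_s = B * (V/A)^n  (Chvorinov's rule, n=2)
Modulus M = V/A = 2948/1909 = 1.544264 cm
M^2 = 1.544264^2 = 2.384751 cm^2
t_s = 2.26 * 2.384751 = 5.3895 s

Answer: 5.3895 s


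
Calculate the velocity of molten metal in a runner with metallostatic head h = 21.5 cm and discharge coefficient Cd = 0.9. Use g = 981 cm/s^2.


Formula: v = Cd * sqrt(2 * g * h)  (Torricelli with discharge coefficient)
2*g*h = 2 * 981 * 21.5 = 42183.0 cm^2/s^2
sqrt(42183.0) = 205.38500 cm/s
v = 0.9 * 205.38500 = 184.8465 cm/s


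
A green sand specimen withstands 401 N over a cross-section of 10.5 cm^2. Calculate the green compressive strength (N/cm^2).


Formula: Compressive Strength = Force / Area
Strength = 401 N / 10.5 cm^2 = 38.1905 N/cm^2

Answer: 38.1905 N/cm^2


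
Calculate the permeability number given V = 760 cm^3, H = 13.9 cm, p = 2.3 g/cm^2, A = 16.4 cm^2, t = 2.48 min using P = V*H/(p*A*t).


Formula: Permeability Number P = (V * H) / (p * A * t)
Numerator: V * H = 760 * 13.9 = 10564.0
Denominator: p * A * t = 2.3 * 16.4 * 2.48 = 93.5456
P = 10564.0 / 93.5456 = 112.9289


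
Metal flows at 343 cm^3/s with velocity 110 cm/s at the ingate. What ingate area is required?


Formula: A_ingate = Q / v  (continuity equation)
A = 343 cm^3/s / 110 cm/s = 3.1182 cm^2


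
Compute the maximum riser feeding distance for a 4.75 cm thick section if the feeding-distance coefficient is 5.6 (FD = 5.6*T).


Formula: FD = 5.6 * T  (riser feeding-distance rule)
FD = 5.6 * 4.75 cm = 26.6000 cm


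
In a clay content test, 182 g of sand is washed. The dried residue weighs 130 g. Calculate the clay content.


Formula: Clay% = (W_total - W_washed) / W_total * 100
Clay mass = 182 - 130 = 52 g
Clay% = 52 / 182 * 100 = 28.5714%

28.5714%


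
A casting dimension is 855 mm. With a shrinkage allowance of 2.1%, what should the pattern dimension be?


Formula: L_pattern = L_casting * (1 + shrinkage_rate/100)
Shrinkage factor = 1 + 2.1/100 = 1.021
L_pattern = 855 mm * 1.021 = 872.9550 mm

872.9550 mm


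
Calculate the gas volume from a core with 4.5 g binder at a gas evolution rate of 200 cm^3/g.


Formula: V_gas = W_binder * gas_evolution_rate
V = 4.5 g * 200 cm^3/g = 900.0000 cm^3


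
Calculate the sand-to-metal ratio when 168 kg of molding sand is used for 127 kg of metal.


Formula: Sand-to-Metal Ratio = W_sand / W_metal
Ratio = 168 kg / 127 kg = 1.3228

1.3228


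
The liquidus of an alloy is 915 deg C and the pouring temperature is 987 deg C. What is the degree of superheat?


Formula: Superheat = T_pour - T_melt
Superheat = 987 - 915 = 72 deg C


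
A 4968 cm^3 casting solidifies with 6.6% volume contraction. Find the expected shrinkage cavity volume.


Formula: V_shrink = V_casting * shrinkage_pct / 100
V_shrink = 4968 cm^3 * 6.6 / 100 = 327.8880 cm^3

Final answer: 327.8880 cm^3


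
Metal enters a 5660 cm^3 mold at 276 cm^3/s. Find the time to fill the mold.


Formula: t_fill = V_mold / Q_flow
t = 5660 cm^3 / 276 cm^3/s = 20.5072 s

Answer: 20.5072 s


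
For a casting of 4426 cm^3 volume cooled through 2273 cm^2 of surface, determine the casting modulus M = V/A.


Formula: Casting Modulus M = V / A
M = 4426 cm^3 / 2273 cm^2 = 1.9472 cm

1.9472 cm


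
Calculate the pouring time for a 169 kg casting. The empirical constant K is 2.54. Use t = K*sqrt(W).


Formula: t = K * sqrt(W)
sqrt(W) = sqrt(169) = 13.00000
t = 2.54 * 13.00000 = 33.0200 s

33.0200 s


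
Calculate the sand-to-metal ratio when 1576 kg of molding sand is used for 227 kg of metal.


Formula: Sand-to-Metal Ratio = W_sand / W_metal
Ratio = 1576 kg / 227 kg = 6.9427


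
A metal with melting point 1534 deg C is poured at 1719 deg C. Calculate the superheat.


Formula: Superheat = T_pour - T_melt
Superheat = 1719 - 1534 = 185 deg C

Answer: 185 deg C


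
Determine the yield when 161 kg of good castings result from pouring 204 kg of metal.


Formula: Casting Yield = (W_good / W_total) * 100
Yield = (161 kg / 204 kg) * 100 = 78.9216%

Answer: 78.9216%


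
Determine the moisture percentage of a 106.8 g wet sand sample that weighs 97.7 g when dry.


Formula: MC = (W_wet - W_dry) / W_wet * 100
Water mass = 106.8 - 97.7 = 9.1 g
MC = 9.1 / 106.8 * 100 = 8.5206%

Answer: 8.5206%


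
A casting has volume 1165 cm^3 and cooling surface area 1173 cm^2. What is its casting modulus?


Formula: Casting Modulus M = V / A
M = 1165 cm^3 / 1173 cm^2 = 0.9932 cm

Answer: 0.9932 cm


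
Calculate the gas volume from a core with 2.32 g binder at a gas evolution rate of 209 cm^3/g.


Formula: V_gas = W_binder * gas_evolution_rate
V = 2.32 g * 209 cm^3/g = 484.8800 cm^3

484.8800 cm^3


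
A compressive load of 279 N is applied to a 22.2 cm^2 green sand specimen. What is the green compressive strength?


Formula: Compressive Strength = Force / Area
Strength = 279 N / 22.2 cm^2 = 12.5676 N/cm^2

Final answer: 12.5676 N/cm^2


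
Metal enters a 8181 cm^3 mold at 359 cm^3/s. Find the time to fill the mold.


Formula: t_fill = V_mold / Q_flow
t = 8181 cm^3 / 359 cm^3/s = 22.7883 s


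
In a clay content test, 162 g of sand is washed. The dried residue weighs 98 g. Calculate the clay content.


Formula: Clay% = (W_total - W_washed) / W_total * 100
Clay mass = 162 - 98 = 64 g
Clay% = 64 / 162 * 100 = 39.5062%

39.5062%


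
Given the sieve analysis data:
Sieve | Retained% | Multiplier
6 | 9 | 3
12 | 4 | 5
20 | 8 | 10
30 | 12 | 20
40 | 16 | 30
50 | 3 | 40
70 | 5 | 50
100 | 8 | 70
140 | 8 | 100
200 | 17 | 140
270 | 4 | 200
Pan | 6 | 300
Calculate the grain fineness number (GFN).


Formula: GFN = sum(pct * multiplier) / sum(pct)
sum(pct * multiplier) = 7557
sum(pct) = 100
GFN = 7557 / 100 = 75.57

Answer: 75.57


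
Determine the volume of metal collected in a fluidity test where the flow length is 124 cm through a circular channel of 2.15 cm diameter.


Formula: V = pi * (d/2)^2 * L  (cylinder volume)
Radius = 2.15/2 = 1.075 cm
V = pi * 1.075^2 * 124 = 450.1824 cm^3

Answer: 450.1824 cm^3


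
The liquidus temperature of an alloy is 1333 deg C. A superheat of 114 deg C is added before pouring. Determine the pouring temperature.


Formula: T_pour = T_melt + Superheat
T_pour = 1333 + 114 = 1447 deg C

1447 deg C


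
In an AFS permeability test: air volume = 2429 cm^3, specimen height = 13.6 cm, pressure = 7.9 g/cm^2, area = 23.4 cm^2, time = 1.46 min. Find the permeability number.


Formula: Permeability Number P = (V * H) / (p * A * t)
Numerator: V * H = 2429 * 13.6 = 33034.4
Denominator: p * A * t = 7.9 * 23.4 * 1.46 = 269.8956
P = 33034.4 / 269.8956 = 122.3970

Answer: 122.3970


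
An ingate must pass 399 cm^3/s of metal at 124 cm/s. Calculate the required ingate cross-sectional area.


Formula: A_ingate = Q / v  (continuity equation)
A = 399 cm^3/s / 124 cm/s = 3.2177 cm^2

Answer: 3.2177 cm^2


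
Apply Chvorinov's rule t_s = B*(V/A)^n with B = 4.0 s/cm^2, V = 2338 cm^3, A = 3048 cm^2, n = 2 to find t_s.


Formula: t_s = B * (V/A)^n  (Chvorinov's rule, n=2)
Modulus M = V/A = 2338/3048 = 0.767060 cm
M^2 = 0.767060^2 = 0.588381 cm^2
t_s = 4.0 * 0.588381 = 2.3535 s


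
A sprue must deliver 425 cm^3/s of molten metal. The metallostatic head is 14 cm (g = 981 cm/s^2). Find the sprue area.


Formula: v = sqrt(2*g*h), A = Q/v
Velocity: v = sqrt(2 * 981 * 14) = sqrt(27468) = 165.7347 cm/s
Sprue area: A = Q / v = 425 / 165.7347 = 2.5643 cm^2


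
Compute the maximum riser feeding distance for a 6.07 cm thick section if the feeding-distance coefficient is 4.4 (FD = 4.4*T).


Formula: FD = 4.4 * T  (riser feeding-distance rule)
FD = 4.4 * 6.07 cm = 26.7080 cm

Answer: 26.7080 cm


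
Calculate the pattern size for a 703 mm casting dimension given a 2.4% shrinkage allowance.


Formula: L_pattern = L_casting * (1 + shrinkage_rate/100)
Shrinkage factor = 1 + 2.4/100 = 1.024
L_pattern = 703 mm * 1.024 = 719.8720 mm

719.8720 mm


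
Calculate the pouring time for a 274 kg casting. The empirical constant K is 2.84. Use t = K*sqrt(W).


Formula: t = K * sqrt(W)
sqrt(W) = sqrt(274) = 16.55295
t = 2.84 * 16.55295 = 47.0104 s


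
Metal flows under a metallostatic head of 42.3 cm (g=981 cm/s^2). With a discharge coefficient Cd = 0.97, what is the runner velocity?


Formula: v = Cd * sqrt(2 * g * h)  (Torricelli with discharge coefficient)
2*g*h = 2 * 981 * 42.3 = 82992.6 cm^2/s^2
sqrt(82992.6) = 288.08436 cm/s
v = 0.97 * 288.08436 = 279.4418 cm/s

Final answer: 279.4418 cm/s


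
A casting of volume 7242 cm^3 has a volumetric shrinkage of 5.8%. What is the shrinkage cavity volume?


Formula: V_shrink = V_casting * shrinkage_pct / 100
V_shrink = 7242 cm^3 * 5.8 / 100 = 420.0360 cm^3

Final answer: 420.0360 cm^3


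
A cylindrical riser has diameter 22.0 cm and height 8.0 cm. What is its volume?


Formula: V = pi * (D/2)^2 * H  (cylinder volume)
Radius = D/2 = 22.0/2 = 11.0 cm
V = pi * 11.0^2 * 8.0 = 3041.0617 cm^3

Final answer: 3041.0617 cm^3


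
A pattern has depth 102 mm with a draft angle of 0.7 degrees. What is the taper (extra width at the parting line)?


Formula: taper = depth * tan(draft_angle)
tan(0.7 deg) = 0.0122179
taper = 102 mm * 0.0122179 = 1.2462 mm


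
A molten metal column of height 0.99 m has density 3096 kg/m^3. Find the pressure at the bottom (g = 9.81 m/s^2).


Formula: P = rho * g * h
rho * g = 3096 * 9.81 = 30371.76 N/m^3
P = 30371.76 * 0.99 = 30068.0424 Pa

Answer: 30068.0424 Pa


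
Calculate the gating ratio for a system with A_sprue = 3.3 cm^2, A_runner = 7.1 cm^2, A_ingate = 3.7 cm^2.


Sprue:Runner:Ingate = 1 : 7.1/3.3 : 3.7/3.3 = 1:2.15:1.12

Final answer: 1:2.15:1.12


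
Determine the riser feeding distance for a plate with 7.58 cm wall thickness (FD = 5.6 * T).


Formula: FD = 5.6 * T  (riser feeding-distance rule)
FD = 5.6 * 7.58 cm = 42.4480 cm

Answer: 42.4480 cm


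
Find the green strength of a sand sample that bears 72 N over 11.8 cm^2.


Formula: Compressive Strength = Force / Area
Strength = 72 N / 11.8 cm^2 = 6.1017 N/cm^2

Answer: 6.1017 N/cm^2


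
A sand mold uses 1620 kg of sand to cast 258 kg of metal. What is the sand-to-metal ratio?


Formula: Sand-to-Metal Ratio = W_sand / W_metal
Ratio = 1620 kg / 258 kg = 6.2791

Answer: 6.2791


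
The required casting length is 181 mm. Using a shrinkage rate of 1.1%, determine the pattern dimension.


Formula: L_pattern = L_casting * (1 + shrinkage_rate/100)
Shrinkage factor = 1 + 1.1/100 = 1.011
L_pattern = 181 mm * 1.011 = 182.9910 mm


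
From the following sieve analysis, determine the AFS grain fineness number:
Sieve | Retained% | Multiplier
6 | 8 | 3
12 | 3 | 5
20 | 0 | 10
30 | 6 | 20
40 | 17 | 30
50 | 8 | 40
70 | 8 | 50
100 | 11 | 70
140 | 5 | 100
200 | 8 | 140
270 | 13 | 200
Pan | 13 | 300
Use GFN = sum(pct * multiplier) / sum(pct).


Formula: GFN = sum(pct * multiplier) / sum(pct)
sum(pct * multiplier) = 10279
sum(pct) = 100
GFN = 10279 / 100 = 102.79

102.79


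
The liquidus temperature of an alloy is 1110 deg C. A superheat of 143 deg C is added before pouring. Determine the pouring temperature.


Formula: T_pour = T_melt + Superheat
T_pour = 1110 + 143 = 1253 deg C

Final answer: 1253 deg C


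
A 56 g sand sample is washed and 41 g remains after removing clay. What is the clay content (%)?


Formula: Clay% = (W_total - W_washed) / W_total * 100
Clay mass = 56 - 41 = 15 g
Clay% = 15 / 56 * 100 = 26.7857%

26.7857%


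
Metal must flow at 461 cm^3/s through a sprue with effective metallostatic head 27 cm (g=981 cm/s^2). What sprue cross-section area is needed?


Formula: v = sqrt(2*g*h), A = Q/v
Velocity: v = sqrt(2 * 981 * 27) = sqrt(52974) = 230.1608 cm/s
Sprue area: A = Q / v = 461 / 230.1608 = 2.0029 cm^2


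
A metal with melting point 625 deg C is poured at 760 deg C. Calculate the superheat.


Formula: Superheat = T_pour - T_melt
Superheat = 760 - 625 = 135 deg C

Final answer: 135 deg C


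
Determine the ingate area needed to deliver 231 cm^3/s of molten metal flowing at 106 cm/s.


Formula: A_ingate = Q / v  (continuity equation)
A = 231 cm^3/s / 106 cm/s = 2.1792 cm^2

Answer: 2.1792 cm^2


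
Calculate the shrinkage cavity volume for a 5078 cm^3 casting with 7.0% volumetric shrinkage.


Formula: V_shrink = V_casting * shrinkage_pct / 100
V_shrink = 5078 cm^3 * 7.0 / 100 = 355.4600 cm^3

Final answer: 355.4600 cm^3


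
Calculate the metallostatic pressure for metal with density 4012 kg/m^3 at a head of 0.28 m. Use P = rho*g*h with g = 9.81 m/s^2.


Formula: P = rho * g * h
rho * g = 4012 * 9.81 = 39357.72 N/m^3
P = 39357.72 * 0.28 = 11020.1616 Pa

11020.1616 Pa


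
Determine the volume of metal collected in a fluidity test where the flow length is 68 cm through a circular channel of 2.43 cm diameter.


Formula: V = pi * (d/2)^2 * L  (cylinder volume)
Radius = 2.43/2 = 1.215 cm
V = pi * 1.215^2 * 68 = 315.3634 cm^3


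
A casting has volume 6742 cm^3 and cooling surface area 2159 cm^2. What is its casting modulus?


Formula: Casting Modulus M = V / A
M = 6742 cm^3 / 2159 cm^2 = 3.1227 cm

Answer: 3.1227 cm


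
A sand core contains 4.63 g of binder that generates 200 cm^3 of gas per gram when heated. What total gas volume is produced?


Formula: V_gas = W_binder * gas_evolution_rate
V = 4.63 g * 200 cm^3/g = 926.0000 cm^3

926.0000 cm^3


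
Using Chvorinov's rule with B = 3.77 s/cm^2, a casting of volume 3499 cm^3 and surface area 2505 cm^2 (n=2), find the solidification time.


Formula: t_s = B * (V/A)^n  (Chvorinov's rule, n=2)
Modulus M = V/A = 3499/2505 = 1.396806 cm
M^2 = 1.396806^2 = 1.951067 cm^2
t_s = 3.77 * 1.951067 = 7.3555 s


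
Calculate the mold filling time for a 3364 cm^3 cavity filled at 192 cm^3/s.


Formula: t_fill = V_mold / Q_flow
t = 3364 cm^3 / 192 cm^3/s = 17.5208 s

17.5208 s


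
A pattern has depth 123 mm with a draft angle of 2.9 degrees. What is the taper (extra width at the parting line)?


Formula: taper = depth * tan(draft_angle)
tan(2.9 deg) = 0.0506578
taper = 123 mm * 0.0506578 = 6.2309 mm

Answer: 6.2309 mm


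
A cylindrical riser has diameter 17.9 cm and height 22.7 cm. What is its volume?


Formula: V = pi * (D/2)^2 * H  (cylinder volume)
Radius = D/2 = 17.9/2 = 8.95 cm
V = pi * 8.95^2 * 22.7 = 5712.4420 cm^3


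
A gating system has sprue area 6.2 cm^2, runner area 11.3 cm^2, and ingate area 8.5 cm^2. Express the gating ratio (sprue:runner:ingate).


Sprue:Runner:Ingate = 1 : 11.3/6.2 : 8.5/6.2 = 1:1.82:1.37


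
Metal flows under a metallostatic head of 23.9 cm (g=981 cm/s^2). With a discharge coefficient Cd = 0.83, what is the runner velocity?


Formula: v = Cd * sqrt(2 * g * h)  (Torricelli with discharge coefficient)
2*g*h = 2 * 981 * 23.9 = 46891.8 cm^2/s^2
sqrt(46891.8) = 216.54515 cm/s
v = 0.83 * 216.54515 = 179.7325 cm/s

Final answer: 179.7325 cm/s


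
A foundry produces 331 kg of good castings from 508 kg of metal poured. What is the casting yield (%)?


Formula: Casting Yield = (W_good / W_total) * 100
Yield = (331 kg / 508 kg) * 100 = 65.1575%

Final answer: 65.1575%


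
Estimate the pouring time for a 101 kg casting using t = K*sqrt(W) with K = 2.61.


Formula: t = K * sqrt(W)
sqrt(W) = sqrt(101) = 10.04988
t = 2.61 * 10.04988 = 26.2302 s
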